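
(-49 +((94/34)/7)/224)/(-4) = 1306097/106624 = 12.25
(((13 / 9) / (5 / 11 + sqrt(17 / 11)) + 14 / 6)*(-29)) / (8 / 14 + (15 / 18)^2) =-37618 / 891 - 182*sqrt(187) / 81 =-72.95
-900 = -900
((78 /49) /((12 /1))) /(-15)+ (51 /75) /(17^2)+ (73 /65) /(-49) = -47773 /1624350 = -0.03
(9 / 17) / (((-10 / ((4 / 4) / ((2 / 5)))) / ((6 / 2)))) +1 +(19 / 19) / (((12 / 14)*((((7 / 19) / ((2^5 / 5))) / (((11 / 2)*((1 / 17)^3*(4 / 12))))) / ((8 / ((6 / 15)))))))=133393 / 176868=0.75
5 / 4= 1.25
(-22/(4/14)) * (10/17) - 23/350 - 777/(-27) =-887969/53550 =-16.58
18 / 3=6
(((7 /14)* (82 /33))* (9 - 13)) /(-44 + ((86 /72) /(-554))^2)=21744384768 /192517337485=0.11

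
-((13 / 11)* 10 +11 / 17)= -2331 / 187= -12.47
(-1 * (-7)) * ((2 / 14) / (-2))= -1 / 2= -0.50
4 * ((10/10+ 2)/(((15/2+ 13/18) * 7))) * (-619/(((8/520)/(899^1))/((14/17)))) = -3906496620/629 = -6210646.45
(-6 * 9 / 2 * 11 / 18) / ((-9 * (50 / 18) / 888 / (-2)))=-1172.16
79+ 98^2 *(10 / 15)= 19445 / 3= 6481.67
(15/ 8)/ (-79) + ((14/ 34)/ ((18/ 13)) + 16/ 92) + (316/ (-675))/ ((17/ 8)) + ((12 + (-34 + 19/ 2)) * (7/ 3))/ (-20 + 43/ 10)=54601576669/ 26187694200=2.09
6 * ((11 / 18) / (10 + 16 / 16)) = 1 / 3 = 0.33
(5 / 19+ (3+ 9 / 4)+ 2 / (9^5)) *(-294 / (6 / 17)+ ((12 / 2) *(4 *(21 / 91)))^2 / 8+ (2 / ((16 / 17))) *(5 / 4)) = -36863153077043 / 8089870464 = -4556.70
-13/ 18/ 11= -0.07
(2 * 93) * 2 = 372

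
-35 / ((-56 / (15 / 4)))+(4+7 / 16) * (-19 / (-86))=2287 / 688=3.32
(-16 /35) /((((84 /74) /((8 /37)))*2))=-32 /735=-0.04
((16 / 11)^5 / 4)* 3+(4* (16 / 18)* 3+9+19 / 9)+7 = 48790097 / 1449459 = 33.66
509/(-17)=-509/17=-29.94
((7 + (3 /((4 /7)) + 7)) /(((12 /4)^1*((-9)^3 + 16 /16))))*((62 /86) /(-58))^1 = 341 /3112512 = 0.00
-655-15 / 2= -1325 / 2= -662.50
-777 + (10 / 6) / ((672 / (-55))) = -1566707 / 2016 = -777.14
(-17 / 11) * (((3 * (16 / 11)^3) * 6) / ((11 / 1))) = -1253376 / 161051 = -7.78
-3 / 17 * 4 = -12 / 17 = -0.71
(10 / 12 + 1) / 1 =11 / 6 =1.83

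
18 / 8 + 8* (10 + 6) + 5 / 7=3667 / 28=130.96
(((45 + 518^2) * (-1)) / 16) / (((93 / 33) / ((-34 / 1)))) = 50185003 / 248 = 202358.88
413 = 413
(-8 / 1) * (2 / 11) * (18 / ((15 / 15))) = -288 / 11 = -26.18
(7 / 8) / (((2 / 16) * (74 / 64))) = 224 / 37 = 6.05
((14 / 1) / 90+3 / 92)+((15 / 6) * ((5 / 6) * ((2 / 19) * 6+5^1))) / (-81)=46001 / 1061910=0.04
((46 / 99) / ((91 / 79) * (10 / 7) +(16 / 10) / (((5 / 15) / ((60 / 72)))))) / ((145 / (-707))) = -0.40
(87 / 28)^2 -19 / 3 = 7811 / 2352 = 3.32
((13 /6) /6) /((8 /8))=0.36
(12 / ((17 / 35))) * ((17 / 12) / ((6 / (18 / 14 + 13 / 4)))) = 635 / 24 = 26.46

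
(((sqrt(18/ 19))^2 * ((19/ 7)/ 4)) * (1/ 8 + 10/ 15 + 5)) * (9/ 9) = 417/ 112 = 3.72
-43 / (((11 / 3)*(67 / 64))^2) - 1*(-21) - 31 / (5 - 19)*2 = 85588018 / 3802183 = 22.51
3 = 3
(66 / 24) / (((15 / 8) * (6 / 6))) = 22 / 15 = 1.47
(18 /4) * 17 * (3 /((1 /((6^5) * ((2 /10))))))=1784592 /5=356918.40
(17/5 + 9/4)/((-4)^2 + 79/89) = 10057/30060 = 0.33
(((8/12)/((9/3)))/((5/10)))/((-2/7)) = -14/9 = -1.56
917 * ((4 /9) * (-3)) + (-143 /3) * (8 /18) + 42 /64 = -1074121 /864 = -1243.20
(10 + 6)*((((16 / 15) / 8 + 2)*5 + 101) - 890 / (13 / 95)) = -102274.87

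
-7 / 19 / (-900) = 7 / 17100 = 0.00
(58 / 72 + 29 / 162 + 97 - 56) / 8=13603 / 2592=5.25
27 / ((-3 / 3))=-27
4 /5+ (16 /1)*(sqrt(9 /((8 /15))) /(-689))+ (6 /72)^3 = 0.71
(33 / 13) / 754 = 0.00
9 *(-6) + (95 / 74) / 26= -53.95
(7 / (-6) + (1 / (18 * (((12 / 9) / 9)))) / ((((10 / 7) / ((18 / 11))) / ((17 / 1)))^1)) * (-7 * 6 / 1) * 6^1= -170079 / 110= -1546.17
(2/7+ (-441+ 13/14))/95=-6157/1330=-4.63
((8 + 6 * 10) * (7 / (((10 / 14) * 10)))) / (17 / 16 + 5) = 10.99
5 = 5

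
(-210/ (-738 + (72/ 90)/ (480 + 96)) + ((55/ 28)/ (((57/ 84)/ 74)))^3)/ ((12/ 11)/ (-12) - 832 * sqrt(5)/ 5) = 1970307319332979000/ 305267690295725719 - 3606450517307084761600 * sqrt(5)/ 305267690295725719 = -26410.58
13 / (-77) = -13 / 77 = -0.17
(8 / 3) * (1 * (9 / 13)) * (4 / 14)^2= 96 / 637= 0.15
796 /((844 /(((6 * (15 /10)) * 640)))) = 1146240 /211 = 5432.42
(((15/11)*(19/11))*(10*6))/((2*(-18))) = -475/121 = -3.93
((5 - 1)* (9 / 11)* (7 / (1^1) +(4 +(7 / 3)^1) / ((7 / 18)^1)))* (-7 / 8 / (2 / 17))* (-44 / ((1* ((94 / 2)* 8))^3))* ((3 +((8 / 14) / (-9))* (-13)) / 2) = 667811 / 744203264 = 0.00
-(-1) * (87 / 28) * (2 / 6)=29 / 28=1.04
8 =8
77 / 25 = 3.08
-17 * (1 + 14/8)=-46.75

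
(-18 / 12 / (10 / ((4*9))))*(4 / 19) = -108 / 95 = -1.14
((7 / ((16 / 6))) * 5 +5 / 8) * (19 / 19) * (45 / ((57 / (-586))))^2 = 1062381375 / 361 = 2942884.70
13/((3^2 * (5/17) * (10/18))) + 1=246/25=9.84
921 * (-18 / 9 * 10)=-18420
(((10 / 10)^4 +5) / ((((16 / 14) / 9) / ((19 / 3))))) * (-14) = -8379 / 2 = -4189.50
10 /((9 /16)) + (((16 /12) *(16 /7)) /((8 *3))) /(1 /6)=1168 /63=18.54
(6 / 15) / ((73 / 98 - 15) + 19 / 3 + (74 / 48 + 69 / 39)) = -10192 / 117485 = -0.09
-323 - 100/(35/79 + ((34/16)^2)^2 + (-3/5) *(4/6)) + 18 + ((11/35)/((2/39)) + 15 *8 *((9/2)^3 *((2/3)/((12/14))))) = 18979542581183/2314229890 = 8201.23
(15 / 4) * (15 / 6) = 75 / 8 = 9.38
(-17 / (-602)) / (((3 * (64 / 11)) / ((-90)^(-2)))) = 0.00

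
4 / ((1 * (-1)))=-4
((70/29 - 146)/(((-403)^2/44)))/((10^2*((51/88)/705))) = -189445344/400338185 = -0.47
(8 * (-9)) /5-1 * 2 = -82 /5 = -16.40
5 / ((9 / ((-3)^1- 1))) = -20 / 9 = -2.22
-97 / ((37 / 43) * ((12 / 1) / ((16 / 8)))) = -4171 / 222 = -18.79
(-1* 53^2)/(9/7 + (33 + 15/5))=-19663/261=-75.34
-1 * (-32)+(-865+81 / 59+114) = -42340 / 59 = -717.63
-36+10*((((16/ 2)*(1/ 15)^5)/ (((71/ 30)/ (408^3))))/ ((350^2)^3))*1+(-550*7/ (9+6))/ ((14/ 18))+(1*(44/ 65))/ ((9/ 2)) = -365.85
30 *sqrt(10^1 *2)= 134.16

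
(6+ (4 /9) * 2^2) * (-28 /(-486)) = 980 /2187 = 0.45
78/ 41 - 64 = -2546/ 41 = -62.10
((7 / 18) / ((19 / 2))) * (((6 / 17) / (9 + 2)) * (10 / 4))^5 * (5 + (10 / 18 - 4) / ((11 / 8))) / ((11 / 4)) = 3412500 / 27668996154547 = 0.00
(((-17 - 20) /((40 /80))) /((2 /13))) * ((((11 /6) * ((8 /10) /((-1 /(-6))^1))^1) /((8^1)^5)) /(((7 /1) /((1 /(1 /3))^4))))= -428571 /286720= -1.49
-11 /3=-3.67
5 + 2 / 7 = 37 / 7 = 5.29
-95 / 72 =-1.32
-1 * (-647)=647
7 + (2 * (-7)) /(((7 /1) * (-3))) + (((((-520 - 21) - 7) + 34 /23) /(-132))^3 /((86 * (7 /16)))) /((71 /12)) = 7.99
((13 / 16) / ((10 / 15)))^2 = 1521 / 1024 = 1.49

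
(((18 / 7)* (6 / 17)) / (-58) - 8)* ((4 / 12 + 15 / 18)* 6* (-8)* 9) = 1991664 / 493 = 4039.89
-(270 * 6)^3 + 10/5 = -4251527998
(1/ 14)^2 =1/ 196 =0.01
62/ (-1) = -62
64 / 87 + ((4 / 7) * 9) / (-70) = 14114 / 21315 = 0.66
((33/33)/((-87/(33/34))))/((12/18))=-33/1972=-0.02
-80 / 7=-11.43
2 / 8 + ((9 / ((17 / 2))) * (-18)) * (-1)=1313 / 68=19.31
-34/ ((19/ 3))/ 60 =-0.09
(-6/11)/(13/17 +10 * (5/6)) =-153/2552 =-0.06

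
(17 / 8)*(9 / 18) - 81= -1279 / 16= -79.94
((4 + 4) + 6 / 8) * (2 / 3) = 35 / 6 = 5.83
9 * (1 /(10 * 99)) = 1 /110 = 0.01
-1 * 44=-44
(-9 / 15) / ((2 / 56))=-16.80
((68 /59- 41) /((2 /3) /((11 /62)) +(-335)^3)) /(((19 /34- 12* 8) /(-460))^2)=69009260352 /2802831809394419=0.00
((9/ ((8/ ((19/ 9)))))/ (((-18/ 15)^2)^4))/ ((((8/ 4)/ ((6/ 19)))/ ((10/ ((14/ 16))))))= 1953125/ 1959552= 1.00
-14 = -14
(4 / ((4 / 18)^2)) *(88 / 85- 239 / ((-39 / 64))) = 31852.47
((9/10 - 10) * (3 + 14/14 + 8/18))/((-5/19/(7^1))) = 48412/45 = 1075.82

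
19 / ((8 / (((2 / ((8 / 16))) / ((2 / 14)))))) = 133 / 2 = 66.50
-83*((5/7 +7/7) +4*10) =-24236/7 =-3462.29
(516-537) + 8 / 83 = -1735 / 83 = -20.90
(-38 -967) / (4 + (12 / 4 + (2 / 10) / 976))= -1634800 / 11387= -143.57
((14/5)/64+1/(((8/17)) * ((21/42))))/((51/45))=2061/544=3.79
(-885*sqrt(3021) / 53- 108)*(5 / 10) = -885*sqrt(3021) / 106- 54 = -512.89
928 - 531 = 397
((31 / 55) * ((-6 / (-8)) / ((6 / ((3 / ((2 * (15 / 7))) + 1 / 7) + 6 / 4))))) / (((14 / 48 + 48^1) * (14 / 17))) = 64821 / 15617525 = 0.00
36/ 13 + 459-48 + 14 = 5561/ 13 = 427.77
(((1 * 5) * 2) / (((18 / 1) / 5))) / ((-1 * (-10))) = 5 / 18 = 0.28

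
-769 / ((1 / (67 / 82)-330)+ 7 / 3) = 154569 / 65615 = 2.36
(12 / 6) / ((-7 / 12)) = -24 / 7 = -3.43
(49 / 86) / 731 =49 / 62866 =0.00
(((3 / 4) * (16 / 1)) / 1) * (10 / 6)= 20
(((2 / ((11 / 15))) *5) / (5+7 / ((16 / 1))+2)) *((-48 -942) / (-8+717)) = -216000 / 84371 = -2.56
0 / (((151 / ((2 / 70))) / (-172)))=0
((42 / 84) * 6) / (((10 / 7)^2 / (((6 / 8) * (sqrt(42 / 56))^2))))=1323 / 1600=0.83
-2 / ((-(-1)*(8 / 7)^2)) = -49 / 32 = -1.53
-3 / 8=-0.38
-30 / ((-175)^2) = -6 / 6125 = -0.00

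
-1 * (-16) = 16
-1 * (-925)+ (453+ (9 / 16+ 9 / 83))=1830875 / 1328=1378.67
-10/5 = -2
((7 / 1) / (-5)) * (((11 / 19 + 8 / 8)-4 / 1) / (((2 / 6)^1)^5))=78246 / 95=823.64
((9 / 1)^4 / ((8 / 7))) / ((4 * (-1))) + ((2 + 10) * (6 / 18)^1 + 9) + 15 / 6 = -45431 / 32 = -1419.72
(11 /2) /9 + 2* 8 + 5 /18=152 /9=16.89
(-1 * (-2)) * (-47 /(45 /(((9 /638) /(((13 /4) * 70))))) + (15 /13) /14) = 0.16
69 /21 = 23 /7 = 3.29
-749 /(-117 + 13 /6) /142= 2247 /48919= 0.05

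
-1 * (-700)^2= -490000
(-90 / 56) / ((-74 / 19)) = 0.41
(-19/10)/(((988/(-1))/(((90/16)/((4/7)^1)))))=63/3328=0.02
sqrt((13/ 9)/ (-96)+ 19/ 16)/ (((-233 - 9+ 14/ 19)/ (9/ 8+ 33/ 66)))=-0.01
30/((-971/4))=-120/971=-0.12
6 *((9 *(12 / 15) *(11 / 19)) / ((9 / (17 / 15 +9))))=704 / 25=28.16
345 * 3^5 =83835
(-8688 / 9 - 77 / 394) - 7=-1149529 / 1182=-972.53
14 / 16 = 7 / 8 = 0.88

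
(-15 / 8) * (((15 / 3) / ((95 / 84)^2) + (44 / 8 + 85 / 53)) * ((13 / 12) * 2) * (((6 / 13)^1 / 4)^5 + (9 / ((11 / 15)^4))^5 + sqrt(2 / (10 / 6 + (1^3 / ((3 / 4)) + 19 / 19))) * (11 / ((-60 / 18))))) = -491575037905702111902118555276349039521143 / 376452460929647450733810173146112 + 903946329 * sqrt(2) / 12245120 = -1305808965.60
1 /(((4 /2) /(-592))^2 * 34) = 43808 /17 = 2576.94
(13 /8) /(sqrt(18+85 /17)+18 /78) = -507 /31024+2197 * sqrt(23) /31024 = 0.32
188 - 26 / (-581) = 109254 / 581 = 188.04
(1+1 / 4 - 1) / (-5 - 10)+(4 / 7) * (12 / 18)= 51 / 140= 0.36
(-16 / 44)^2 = 16 / 121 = 0.13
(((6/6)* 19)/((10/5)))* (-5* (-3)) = 285/2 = 142.50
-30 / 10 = -3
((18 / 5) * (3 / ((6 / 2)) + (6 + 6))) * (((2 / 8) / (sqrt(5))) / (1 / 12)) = 62.79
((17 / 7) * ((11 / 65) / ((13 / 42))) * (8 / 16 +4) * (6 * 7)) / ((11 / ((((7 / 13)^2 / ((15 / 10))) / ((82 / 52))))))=1259496 / 450385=2.80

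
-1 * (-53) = 53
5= 5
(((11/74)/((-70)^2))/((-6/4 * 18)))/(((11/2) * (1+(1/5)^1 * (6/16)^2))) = -0.00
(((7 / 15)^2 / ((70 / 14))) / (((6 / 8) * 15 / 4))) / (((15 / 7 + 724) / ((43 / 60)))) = 58996 / 3859903125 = 0.00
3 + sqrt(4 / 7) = 2*sqrt(7) / 7 + 3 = 3.76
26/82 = 0.32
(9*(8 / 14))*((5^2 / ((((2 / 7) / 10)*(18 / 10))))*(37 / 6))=46250 / 3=15416.67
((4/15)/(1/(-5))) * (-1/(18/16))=32/27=1.19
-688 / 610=-344 / 305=-1.13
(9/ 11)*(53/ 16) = 477/ 176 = 2.71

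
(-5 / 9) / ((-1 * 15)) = 1 / 27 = 0.04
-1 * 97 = -97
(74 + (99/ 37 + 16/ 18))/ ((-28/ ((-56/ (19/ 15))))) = 258290/ 2109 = 122.47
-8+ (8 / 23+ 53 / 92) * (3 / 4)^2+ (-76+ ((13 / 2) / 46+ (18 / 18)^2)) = -121203 / 1472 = -82.34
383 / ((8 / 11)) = 4213 / 8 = 526.62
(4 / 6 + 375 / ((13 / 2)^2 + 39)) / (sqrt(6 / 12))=206 * sqrt(2) / 39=7.47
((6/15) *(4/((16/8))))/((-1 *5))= -4/25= -0.16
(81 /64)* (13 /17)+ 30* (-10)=-325347 /1088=-299.03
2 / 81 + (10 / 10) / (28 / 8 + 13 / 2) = 101 / 810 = 0.12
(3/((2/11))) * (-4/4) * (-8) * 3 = 396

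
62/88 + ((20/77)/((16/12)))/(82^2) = 91198/129437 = 0.70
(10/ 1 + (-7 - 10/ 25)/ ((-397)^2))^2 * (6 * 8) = 2980843634427312/ 621014922025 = 4799.95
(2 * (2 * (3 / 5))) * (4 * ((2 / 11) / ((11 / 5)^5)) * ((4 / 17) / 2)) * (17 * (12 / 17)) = 1440000 / 30116537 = 0.05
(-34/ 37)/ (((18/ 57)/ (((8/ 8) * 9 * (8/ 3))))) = -69.84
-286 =-286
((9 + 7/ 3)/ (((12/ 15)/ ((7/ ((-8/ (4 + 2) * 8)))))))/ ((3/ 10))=-2975/ 96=-30.99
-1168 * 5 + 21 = -5819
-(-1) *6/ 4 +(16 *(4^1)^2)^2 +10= 131095/ 2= 65547.50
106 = 106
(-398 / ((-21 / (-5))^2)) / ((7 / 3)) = -9950 / 1029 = -9.67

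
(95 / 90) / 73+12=15787 / 1314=12.01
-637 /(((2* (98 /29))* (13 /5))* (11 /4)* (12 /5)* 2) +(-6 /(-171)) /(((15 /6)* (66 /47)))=-205873 /75240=-2.74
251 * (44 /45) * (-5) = -11044 /9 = -1227.11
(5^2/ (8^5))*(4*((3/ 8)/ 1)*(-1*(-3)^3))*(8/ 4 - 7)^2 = 0.77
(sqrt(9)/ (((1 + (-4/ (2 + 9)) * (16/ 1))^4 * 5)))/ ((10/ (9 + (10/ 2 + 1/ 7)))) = 4348377/ 2761668350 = 0.00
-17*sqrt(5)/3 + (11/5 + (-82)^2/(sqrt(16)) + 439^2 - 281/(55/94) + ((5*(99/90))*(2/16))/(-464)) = 79183024803/408320 - 17*sqrt(5)/3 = 193911.27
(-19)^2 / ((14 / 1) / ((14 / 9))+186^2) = 361 / 34605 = 0.01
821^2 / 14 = 674041 / 14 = 48145.79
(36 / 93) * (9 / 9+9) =120 / 31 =3.87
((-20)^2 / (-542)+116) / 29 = 31236 / 7859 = 3.97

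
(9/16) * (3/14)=27/224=0.12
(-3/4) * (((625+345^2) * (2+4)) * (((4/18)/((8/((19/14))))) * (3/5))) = -682005/56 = -12178.66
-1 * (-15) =15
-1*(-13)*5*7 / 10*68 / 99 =3094 / 99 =31.25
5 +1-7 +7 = 6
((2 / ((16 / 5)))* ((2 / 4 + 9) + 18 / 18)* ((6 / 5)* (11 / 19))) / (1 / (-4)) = -693 / 38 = -18.24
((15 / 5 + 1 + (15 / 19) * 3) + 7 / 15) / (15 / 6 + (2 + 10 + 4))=3896 / 10545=0.37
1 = 1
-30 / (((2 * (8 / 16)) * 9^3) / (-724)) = 7240 / 243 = 29.79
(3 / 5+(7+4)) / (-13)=-58 / 65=-0.89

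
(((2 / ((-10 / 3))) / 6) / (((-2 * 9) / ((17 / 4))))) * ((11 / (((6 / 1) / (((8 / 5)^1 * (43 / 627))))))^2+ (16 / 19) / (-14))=-214013 / 460545750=-0.00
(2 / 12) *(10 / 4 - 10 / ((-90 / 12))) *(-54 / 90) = -23 / 60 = -0.38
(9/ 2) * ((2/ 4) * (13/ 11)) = 117/ 44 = 2.66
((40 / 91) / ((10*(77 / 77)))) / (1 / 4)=16 / 91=0.18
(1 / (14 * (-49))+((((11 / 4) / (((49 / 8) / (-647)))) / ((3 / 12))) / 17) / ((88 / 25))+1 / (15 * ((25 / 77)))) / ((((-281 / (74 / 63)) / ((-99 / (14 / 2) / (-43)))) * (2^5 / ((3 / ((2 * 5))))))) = 34199050457 / 138093707080000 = 0.00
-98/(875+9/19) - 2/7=-0.40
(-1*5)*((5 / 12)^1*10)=-125 / 6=-20.83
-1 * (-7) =7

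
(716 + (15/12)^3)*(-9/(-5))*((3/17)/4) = 1240623/21760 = 57.01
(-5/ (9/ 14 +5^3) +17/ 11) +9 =203274/ 19349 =10.51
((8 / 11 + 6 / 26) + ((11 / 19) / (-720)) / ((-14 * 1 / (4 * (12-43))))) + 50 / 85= 179151949 / 116396280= 1.54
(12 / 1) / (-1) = -12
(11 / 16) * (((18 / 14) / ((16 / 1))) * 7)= 99 / 256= 0.39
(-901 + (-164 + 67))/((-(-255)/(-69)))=22954/85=270.05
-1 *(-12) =12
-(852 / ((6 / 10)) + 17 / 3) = -4277 / 3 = -1425.67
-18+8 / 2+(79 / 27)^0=-13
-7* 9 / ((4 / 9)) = -567 / 4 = -141.75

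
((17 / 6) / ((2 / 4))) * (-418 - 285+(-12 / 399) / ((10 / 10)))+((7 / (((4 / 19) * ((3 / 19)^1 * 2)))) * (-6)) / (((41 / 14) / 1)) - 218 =-144533617 / 32718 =-4417.56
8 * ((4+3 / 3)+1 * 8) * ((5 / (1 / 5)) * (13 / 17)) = 33800 / 17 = 1988.24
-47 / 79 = -0.59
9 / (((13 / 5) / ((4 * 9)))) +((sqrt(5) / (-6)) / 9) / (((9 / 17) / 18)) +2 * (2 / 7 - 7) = 10118 / 91 - 17 * sqrt(5) / 27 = 109.78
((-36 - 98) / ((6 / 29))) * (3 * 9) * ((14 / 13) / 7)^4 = -279792 / 28561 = -9.80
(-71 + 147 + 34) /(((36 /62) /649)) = 1106545 /9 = 122949.44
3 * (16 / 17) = 48 / 17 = 2.82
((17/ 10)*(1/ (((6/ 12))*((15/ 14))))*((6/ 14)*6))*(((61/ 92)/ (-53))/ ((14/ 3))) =-0.02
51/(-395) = -51/395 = -0.13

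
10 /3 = 3.33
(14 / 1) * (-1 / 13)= -14 / 13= -1.08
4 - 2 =2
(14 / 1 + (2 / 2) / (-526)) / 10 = 7363 / 5260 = 1.40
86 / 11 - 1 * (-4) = 130 / 11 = 11.82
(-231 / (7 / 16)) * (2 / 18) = -176 / 3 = -58.67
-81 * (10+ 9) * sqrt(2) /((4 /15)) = -23085 * sqrt(2) /4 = -8161.78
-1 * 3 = -3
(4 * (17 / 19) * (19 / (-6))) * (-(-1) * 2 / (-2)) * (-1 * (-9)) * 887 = 90474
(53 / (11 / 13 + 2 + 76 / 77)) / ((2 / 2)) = 53053 / 3837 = 13.83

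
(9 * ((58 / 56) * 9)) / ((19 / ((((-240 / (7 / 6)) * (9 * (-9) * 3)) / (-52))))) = -51372630 / 12103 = -4244.62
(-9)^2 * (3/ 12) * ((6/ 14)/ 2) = 243/ 56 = 4.34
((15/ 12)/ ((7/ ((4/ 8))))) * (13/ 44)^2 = 845/ 108416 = 0.01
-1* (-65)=65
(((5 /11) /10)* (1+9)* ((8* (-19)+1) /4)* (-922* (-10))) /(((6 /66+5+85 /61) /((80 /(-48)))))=530783875 /13053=40663.75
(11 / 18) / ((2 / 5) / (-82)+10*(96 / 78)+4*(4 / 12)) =0.04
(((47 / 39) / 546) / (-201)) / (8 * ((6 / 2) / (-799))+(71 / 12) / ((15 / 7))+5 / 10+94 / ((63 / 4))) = -375530 / 314598152739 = -0.00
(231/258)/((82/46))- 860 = -859.50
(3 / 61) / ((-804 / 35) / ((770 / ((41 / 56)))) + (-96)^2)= 377300 / 70702834033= 0.00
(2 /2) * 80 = 80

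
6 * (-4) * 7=-168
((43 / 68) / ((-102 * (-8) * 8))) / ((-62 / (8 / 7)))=-43 / 24081792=-0.00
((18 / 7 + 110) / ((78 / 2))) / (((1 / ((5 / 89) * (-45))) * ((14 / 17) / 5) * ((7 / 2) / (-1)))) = 5023500 / 396851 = 12.66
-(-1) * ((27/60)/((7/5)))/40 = 9/1120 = 0.01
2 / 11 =0.18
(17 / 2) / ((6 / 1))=17 / 12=1.42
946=946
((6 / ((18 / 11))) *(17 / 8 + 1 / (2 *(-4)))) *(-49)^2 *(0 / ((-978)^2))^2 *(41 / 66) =0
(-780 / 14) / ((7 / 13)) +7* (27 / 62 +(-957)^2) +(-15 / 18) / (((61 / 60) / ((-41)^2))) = 1187789181155 / 185318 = 6409464.71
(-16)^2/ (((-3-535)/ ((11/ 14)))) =-0.37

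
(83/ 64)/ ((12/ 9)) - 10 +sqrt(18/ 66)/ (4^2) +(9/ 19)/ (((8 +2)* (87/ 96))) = -6329941/ 705280 +sqrt(33)/ 176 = -8.94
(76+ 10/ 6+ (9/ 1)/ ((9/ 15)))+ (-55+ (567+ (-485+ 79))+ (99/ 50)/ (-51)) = 506501/ 2550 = 198.63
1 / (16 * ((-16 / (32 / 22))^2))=1 / 1936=0.00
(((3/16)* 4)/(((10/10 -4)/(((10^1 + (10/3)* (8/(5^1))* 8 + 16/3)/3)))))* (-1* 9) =87/2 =43.50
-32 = -32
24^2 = 576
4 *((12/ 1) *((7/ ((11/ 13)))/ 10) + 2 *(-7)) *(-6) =5376/ 55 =97.75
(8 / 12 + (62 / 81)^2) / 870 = 4109 / 2854035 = 0.00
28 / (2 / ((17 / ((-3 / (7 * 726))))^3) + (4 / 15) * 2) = 5015408098174320 / 95531582822353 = 52.50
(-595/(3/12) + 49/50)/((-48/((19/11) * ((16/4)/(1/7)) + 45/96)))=2420.28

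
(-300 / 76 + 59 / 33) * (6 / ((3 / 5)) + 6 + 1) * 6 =-46036 / 209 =-220.27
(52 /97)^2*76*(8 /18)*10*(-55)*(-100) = 45210880000 /84681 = 533896.39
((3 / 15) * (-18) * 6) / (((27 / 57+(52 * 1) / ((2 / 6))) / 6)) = -4104 / 4955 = -0.83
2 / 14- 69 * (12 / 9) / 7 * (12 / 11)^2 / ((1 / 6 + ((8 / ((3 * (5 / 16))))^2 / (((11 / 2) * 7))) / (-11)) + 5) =-39827461 / 13326173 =-2.99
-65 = -65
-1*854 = -854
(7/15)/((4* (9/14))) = 49/270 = 0.18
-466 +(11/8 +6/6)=-463.62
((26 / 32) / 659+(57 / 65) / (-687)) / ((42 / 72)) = -20493 / 274658020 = -0.00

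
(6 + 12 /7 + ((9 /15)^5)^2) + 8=1074632093 /68359375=15.72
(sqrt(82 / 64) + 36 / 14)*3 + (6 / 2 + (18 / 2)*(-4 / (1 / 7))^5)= -1084253109 / 7 + 3*sqrt(82) / 8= -154893297.89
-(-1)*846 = 846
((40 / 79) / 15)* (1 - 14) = -104 / 237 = -0.44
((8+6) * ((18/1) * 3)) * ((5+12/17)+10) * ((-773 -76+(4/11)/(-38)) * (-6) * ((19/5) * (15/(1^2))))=644710039848/187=3447647271.91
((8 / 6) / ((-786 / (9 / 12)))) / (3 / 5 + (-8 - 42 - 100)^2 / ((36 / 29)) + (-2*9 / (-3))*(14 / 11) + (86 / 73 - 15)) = -4015 / 57181066914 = -0.00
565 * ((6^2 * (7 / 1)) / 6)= 23730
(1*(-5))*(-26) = 130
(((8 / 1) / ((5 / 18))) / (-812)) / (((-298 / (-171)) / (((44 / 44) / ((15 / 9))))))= -9234 / 756175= -0.01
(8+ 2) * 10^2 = 1000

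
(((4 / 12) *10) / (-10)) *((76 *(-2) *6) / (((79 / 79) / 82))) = 24928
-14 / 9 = -1.56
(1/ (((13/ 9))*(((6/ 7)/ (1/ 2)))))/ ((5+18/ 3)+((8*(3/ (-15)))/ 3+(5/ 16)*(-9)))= 1260/ 23881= 0.05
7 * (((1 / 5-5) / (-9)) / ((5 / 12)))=224 / 25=8.96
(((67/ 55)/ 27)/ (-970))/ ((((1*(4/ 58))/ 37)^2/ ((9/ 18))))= -77139043/ 11523600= -6.69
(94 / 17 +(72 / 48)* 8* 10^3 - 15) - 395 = 197124 / 17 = 11595.53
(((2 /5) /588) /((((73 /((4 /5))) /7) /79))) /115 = 158 /4407375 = 0.00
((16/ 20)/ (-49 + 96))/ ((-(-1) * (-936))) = -0.00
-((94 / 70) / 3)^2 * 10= -4418 / 2205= -2.00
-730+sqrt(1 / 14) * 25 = -730+25 * sqrt(14) / 14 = -723.32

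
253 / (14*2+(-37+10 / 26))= -3289 / 112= -29.37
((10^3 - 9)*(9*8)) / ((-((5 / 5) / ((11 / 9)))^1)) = -87208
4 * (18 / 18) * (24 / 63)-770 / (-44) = 19.02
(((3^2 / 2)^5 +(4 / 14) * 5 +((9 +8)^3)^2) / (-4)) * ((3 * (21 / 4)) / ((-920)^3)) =48665062071 / 398688256000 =0.12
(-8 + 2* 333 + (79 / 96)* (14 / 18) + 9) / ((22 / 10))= 2884205 / 9504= 303.47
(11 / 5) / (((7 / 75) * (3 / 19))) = 1045 / 7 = 149.29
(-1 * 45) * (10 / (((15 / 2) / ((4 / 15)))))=-16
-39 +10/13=-497/13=-38.23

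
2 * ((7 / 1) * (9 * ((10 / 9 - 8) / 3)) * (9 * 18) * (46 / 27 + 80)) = -3829616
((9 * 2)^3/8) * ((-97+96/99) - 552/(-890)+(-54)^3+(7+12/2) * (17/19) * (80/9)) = -10675619597529/93005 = -114785437.32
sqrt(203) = 14.25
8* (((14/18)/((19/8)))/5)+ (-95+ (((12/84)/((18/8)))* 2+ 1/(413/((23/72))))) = -88842101/941640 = -94.35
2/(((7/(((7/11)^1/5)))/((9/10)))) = 9/275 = 0.03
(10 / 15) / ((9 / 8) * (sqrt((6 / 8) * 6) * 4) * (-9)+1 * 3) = -36 * sqrt(2) / 6553-16 / 58977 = -0.01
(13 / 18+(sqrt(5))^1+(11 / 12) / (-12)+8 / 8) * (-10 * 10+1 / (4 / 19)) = -381 * sqrt(5) / 4 -10033 / 64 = -369.75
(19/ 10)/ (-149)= -19/ 1490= -0.01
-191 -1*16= -207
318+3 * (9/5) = 323.40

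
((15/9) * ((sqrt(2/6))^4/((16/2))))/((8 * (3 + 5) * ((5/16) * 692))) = 0.00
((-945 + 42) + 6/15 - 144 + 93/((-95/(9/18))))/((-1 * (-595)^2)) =28421/9609250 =0.00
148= 148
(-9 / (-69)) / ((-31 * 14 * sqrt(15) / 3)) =-3 * sqrt(15) / 49910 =-0.00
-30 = -30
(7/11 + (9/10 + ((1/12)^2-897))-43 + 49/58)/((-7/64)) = 861402772/100485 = 8572.45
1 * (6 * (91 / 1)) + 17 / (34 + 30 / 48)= 546.49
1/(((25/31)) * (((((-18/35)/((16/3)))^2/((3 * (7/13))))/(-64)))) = -43552768/3159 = -13786.88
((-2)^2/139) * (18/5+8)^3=780448/17375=44.92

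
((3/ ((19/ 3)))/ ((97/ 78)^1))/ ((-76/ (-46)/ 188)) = 1517724/ 35017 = 43.34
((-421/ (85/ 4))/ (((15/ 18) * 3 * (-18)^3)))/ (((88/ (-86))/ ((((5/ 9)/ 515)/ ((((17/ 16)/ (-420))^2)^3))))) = -22868551724727009280000/ 4184223448581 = -5465423155.75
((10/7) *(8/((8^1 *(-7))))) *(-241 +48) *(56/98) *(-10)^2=772000/343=2250.73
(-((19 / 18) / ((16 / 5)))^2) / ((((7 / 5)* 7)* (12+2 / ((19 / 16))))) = -171475 / 211341312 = -0.00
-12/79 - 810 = -64002/79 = -810.15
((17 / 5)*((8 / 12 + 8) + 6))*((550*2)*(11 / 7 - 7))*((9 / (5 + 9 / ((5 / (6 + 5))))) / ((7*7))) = -23449800 / 10633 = -2205.38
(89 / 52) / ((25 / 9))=801 / 1300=0.62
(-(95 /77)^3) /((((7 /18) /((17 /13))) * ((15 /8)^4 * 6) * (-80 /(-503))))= -15014735104 /28042539525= -0.54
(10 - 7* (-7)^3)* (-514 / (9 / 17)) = -21067318 / 9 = -2340813.11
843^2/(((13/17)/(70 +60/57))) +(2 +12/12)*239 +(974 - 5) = 16309810992/247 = 66031623.45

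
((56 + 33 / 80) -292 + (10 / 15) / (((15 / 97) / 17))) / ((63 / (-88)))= 257081 / 1134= 226.70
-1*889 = -889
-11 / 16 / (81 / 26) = -143 / 648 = -0.22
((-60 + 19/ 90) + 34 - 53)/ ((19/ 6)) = -7091/ 285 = -24.88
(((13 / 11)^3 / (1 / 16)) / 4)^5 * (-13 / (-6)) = 340693303901788078592 / 12531744508246953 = 27186.42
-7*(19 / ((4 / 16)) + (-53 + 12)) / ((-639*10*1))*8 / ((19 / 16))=3136 / 12141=0.26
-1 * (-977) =977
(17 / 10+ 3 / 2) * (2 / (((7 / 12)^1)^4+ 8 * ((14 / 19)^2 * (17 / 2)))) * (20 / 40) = 119771136 / 1386180845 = 0.09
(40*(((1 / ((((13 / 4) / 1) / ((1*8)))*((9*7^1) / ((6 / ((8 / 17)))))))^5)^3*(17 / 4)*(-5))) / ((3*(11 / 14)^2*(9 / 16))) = -5478763139966437905311418217293414400 / 232483834477053191807344446180462889731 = -0.02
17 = 17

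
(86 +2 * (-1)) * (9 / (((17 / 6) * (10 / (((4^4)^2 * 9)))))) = 1337720832 / 85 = 15737892.14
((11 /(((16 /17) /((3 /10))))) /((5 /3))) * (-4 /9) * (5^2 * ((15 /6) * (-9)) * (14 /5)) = 11781 /8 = 1472.62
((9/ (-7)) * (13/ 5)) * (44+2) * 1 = -5382/ 35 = -153.77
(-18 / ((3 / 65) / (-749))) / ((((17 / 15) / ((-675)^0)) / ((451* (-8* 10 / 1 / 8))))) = -19761241500 / 17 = -1162425970.59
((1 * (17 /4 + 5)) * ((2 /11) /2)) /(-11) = -37 /484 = -0.08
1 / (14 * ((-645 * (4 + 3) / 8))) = -4 / 31605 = -0.00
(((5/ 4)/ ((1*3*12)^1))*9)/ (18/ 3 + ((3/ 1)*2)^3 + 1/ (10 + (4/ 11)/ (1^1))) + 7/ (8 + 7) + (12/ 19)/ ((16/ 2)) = 31578061/ 57727320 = 0.55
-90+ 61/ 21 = -1829/ 21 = -87.10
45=45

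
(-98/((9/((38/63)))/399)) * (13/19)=-1793.04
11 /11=1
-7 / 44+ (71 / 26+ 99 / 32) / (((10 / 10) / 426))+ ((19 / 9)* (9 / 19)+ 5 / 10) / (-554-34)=2481.08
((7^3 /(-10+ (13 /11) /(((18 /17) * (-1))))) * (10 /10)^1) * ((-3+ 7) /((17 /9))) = -2444904 /37417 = -65.34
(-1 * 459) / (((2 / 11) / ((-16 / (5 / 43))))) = 1736856 / 5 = 347371.20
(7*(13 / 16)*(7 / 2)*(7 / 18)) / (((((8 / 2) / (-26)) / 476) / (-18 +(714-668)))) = -48286511 / 72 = -670645.99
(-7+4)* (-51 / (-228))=-51 / 76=-0.67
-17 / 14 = -1.21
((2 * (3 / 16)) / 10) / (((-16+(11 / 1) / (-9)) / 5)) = -27 / 2480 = -0.01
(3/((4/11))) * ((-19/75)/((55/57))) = -1083/500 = -2.17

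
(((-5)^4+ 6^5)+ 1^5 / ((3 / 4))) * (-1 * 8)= -201656 / 3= -67218.67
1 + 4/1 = 5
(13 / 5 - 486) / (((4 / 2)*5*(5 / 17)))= -41089 / 250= -164.36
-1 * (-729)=729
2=2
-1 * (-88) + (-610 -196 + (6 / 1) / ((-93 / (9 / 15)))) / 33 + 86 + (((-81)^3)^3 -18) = -767734059544149830911 / 5115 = -150094635296998989.43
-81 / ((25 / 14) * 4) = -567 / 50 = -11.34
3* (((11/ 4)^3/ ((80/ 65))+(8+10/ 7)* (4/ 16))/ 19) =414051/ 136192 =3.04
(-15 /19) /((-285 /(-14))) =-14 /361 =-0.04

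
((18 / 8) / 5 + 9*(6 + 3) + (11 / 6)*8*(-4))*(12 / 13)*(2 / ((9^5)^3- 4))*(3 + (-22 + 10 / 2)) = -38276 / 13382923586151925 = -0.00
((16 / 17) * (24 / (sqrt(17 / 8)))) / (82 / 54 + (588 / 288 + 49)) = 165888 * sqrt(34) / 3281017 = 0.29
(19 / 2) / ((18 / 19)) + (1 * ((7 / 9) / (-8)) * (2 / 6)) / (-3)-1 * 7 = 1969 / 648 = 3.04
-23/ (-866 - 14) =23/ 880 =0.03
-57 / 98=-0.58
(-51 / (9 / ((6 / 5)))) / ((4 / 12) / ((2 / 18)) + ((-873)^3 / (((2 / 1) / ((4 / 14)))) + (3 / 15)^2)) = 1190 / 16633464893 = 0.00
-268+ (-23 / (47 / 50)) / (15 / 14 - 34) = -5790656 / 21667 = -267.26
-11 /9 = -1.22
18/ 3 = 6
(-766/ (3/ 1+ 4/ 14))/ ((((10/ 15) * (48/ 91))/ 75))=-18297825/ 368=-49722.35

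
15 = 15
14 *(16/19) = 224/19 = 11.79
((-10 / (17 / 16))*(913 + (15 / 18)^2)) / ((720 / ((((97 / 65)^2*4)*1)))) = -106.39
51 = 51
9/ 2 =4.50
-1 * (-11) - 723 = -712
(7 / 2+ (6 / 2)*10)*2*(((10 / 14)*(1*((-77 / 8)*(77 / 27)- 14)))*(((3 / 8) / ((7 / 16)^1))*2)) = -428465 / 126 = -3400.52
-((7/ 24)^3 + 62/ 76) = -220789/ 262656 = -0.84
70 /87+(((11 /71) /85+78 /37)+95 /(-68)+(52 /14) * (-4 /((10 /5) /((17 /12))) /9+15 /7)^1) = 284681260201 /34268637060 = 8.31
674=674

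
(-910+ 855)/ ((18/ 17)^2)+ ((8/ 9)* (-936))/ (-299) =-344849/ 7452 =-46.28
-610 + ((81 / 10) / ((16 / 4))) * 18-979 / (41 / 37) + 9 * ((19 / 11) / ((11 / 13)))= -142744431 / 99220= -1438.67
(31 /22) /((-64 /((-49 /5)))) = 1519 /7040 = 0.22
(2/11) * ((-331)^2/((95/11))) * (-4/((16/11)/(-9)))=10846539/190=57087.05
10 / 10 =1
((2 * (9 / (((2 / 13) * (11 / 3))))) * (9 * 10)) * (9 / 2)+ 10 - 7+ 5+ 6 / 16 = 1137977 / 88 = 12931.56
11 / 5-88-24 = -109.80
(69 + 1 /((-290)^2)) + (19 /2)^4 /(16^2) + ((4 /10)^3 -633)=-229126329867 /430592000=-532.12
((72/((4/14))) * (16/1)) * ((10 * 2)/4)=20160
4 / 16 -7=-6.75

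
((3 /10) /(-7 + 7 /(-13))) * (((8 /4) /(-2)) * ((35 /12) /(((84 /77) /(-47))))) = -5.00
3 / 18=1 / 6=0.17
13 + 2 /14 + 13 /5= 551 /35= 15.74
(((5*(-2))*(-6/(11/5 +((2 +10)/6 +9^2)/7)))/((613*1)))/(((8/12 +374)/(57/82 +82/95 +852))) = 698167995/44012708536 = 0.02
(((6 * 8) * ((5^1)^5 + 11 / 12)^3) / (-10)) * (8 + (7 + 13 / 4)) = -3852998025059663 / 1440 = -2675693072958.10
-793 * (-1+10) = -7137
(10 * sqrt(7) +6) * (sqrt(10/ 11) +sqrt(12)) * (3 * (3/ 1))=18 * (3 +5 * sqrt(7)) * (sqrt(110) +22 * sqrt(3))/ 11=1290.45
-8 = -8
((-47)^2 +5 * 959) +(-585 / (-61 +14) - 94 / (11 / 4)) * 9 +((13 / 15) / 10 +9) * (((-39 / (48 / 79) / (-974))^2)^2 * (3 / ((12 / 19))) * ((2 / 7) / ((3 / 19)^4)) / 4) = 141260478972855230146071958189 / 20747730883489169198284800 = 6808.48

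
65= 65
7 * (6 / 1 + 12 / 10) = 252 / 5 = 50.40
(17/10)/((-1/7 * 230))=-119/2300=-0.05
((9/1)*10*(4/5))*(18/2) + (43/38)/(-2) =49205/76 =647.43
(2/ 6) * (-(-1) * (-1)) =-1/ 3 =-0.33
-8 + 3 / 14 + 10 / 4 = -37 / 7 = -5.29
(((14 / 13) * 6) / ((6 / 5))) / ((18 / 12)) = 140 / 39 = 3.59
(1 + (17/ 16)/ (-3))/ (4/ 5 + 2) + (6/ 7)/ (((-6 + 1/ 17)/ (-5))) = 64615/ 67872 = 0.95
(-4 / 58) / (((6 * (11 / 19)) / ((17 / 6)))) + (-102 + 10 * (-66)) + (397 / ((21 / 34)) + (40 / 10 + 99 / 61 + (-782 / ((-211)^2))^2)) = -552421918146867179 / 4859827837504794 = -113.67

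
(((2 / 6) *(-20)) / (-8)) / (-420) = -1 / 504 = -0.00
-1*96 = -96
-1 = -1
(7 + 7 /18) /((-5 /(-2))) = 133 /45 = 2.96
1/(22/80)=40/11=3.64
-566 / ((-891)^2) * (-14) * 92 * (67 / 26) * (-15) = -122108840 / 3440151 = -35.50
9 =9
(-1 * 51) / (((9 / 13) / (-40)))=8840 / 3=2946.67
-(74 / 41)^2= -3.26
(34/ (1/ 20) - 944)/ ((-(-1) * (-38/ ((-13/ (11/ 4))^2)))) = 32448/ 209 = 155.25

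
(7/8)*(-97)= -679/8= -84.88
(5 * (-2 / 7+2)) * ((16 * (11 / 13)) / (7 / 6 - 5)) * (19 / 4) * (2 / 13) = -601920 / 27209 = -22.12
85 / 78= 1.09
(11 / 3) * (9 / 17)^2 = 297 / 289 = 1.03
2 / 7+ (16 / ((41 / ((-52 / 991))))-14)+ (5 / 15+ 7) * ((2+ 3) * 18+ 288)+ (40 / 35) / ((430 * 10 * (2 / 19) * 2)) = 240952921227 / 87356650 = 2758.27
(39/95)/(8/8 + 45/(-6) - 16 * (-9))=78/26125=0.00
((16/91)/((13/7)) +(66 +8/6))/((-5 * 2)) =-17093/2535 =-6.74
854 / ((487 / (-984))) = -1725.54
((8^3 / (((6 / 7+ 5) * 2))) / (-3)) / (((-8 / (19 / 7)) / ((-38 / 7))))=-23104 / 861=-26.83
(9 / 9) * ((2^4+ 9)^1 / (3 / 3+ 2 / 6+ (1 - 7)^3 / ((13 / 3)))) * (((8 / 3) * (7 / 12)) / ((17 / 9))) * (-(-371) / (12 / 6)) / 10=-506415 / 64328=-7.87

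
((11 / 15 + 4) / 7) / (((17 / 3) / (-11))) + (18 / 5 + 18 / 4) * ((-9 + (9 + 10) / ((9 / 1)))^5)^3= -9150025488890720395218733969 / 302482033571151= -30249814776977.21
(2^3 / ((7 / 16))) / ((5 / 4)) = 512 / 35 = 14.63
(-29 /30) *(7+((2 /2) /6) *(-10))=-232 /45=-5.16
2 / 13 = 0.15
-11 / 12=-0.92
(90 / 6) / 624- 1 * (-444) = 92357 / 208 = 444.02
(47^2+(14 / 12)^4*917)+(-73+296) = 5353589 / 1296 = 4130.86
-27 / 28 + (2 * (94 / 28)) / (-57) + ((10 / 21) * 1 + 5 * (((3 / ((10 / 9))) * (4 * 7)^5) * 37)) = 13720139789369 / 1596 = 8596578815.39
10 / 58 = 5 / 29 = 0.17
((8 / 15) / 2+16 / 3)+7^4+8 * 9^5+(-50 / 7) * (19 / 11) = 182792711 / 385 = 474786.26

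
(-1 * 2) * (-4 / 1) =8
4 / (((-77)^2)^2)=4 / 35153041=0.00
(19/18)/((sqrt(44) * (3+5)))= 0.02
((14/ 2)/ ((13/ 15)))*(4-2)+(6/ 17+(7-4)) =4311/ 221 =19.51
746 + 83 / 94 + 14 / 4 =35268 / 47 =750.38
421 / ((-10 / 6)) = -1263 / 5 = -252.60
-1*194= -194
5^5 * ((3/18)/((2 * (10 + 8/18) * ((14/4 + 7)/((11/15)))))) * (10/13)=34375/25662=1.34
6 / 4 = 3 / 2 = 1.50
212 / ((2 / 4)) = 424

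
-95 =-95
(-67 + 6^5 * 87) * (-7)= -4735115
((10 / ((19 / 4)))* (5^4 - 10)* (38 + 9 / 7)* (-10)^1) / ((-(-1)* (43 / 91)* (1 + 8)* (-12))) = 73287500 / 7353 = 9967.02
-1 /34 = -0.03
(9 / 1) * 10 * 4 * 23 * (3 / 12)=2070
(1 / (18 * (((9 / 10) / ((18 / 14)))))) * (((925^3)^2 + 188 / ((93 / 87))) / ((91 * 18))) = 7468592123553938395 / 246078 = 30350507251984.89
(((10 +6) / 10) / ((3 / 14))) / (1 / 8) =896 / 15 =59.73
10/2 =5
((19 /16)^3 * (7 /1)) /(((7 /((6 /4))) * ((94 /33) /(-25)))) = -16976025 /770048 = -22.05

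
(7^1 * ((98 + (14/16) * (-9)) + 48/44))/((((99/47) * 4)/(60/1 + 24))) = 18486181/2904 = 6365.76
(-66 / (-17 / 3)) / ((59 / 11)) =2.17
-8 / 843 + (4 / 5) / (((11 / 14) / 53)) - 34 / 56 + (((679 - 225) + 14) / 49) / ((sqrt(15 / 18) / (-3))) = 69256147 / 1298220 - 1404 * sqrt(30) / 245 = 21.96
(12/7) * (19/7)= 228/49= 4.65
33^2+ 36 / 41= 44685 / 41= 1089.88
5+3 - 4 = 4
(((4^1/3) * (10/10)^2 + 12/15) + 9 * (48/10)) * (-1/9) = -136/27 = -5.04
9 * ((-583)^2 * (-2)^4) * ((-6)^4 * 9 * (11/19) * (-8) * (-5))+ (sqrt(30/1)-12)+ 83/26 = sqrt(30)+ 6530901550014209/494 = 13220448481815.62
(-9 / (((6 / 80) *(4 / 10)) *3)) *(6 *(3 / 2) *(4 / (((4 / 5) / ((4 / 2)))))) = -9000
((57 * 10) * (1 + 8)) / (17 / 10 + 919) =1900 / 341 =5.57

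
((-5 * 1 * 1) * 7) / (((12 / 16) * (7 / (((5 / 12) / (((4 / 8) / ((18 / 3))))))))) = -100 / 3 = -33.33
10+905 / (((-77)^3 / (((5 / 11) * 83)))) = 9.93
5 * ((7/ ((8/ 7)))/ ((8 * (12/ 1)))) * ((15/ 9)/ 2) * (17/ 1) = 20825/ 4608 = 4.52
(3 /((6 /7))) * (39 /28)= 39 /8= 4.88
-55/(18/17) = -935/18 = -51.94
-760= -760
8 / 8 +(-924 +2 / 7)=-6459 / 7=-922.71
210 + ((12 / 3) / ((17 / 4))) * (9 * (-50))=-3630 / 17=-213.53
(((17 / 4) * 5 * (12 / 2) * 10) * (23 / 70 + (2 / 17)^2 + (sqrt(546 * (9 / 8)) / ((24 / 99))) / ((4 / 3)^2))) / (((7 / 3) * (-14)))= -3408075 * sqrt(273) / 25088-311715 / 23324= -2257.89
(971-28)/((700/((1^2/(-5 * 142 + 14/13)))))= -12259/6451200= -0.00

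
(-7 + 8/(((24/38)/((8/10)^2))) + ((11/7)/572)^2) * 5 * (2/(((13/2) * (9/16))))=43988972/14533155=3.03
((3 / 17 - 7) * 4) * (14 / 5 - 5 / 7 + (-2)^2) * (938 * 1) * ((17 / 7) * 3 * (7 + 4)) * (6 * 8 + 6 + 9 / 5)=-121932794016 / 175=-696758822.95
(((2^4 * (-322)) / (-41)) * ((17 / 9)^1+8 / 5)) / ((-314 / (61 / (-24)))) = 19642 / 5535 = 3.55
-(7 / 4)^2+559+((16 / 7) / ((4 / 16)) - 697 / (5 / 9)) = -386131 / 560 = -689.52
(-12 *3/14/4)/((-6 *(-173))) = -3/4844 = -0.00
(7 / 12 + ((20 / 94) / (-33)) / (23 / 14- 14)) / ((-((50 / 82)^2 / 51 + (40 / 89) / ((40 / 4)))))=-1593784527391 / 142586484436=-11.18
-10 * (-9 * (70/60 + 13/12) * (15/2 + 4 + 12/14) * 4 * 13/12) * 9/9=303615/28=10843.39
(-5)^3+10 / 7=-865 / 7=-123.57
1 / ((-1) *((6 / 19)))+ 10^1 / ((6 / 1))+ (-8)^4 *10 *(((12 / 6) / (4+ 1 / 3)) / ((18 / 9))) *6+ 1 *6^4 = 58008.35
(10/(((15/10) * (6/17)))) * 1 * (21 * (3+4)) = 8330/3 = 2776.67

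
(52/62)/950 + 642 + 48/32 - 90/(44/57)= 85346243/161975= 526.91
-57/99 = -19/33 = -0.58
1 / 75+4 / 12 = 26 / 75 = 0.35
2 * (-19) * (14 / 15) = -532 / 15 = -35.47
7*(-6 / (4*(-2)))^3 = 2.95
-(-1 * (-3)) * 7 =-21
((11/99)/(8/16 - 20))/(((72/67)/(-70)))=2345/6318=0.37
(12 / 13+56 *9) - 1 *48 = 5940 / 13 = 456.92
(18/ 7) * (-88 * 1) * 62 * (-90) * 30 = 265161600/ 7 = 37880228.57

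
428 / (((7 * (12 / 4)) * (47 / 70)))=4280 / 141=30.35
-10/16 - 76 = -613/8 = -76.62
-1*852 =-852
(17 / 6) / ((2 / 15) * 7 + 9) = 85 / 298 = 0.29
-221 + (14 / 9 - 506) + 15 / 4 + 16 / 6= -25885 / 36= -719.03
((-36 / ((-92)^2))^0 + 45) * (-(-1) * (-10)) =-460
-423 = -423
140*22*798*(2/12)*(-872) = -357206080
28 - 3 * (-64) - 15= 205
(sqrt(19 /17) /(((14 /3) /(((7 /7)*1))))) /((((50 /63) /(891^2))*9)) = 2381643*sqrt(323) /1700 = 25178.45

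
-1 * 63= -63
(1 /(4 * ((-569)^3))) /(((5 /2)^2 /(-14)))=14 /4605500225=0.00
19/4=4.75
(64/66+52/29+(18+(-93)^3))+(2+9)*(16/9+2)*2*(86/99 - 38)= -807422.26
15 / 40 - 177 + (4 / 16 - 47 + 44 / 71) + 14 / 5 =-624673 / 2840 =-219.96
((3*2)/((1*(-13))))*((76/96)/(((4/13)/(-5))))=95/16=5.94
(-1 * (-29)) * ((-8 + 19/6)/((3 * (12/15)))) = -58.40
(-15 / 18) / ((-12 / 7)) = 35 / 72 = 0.49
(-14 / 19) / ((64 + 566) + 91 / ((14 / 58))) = -14 / 19133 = -0.00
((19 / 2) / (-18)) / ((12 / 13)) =-247 / 432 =-0.57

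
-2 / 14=-1 / 7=-0.14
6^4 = 1296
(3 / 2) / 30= 1 / 20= 0.05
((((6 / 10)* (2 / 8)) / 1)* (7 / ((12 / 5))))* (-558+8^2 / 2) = -1841 / 8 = -230.12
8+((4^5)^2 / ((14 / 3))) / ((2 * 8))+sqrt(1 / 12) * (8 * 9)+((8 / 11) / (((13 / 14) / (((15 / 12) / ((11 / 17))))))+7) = 12 * sqrt(3)+154814017 / 11011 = 14080.73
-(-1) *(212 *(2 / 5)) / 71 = 424 / 355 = 1.19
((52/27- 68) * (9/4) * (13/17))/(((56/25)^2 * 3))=-1811875/239904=-7.55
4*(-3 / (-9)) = 4 / 3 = 1.33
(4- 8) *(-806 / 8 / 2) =403 / 2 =201.50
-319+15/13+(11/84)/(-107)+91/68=-314348651/993174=-316.51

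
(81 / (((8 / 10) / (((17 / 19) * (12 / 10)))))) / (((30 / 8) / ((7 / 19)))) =19278 / 1805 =10.68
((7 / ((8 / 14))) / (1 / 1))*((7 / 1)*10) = 1715 / 2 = 857.50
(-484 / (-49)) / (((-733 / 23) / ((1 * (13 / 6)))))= -72358 / 107751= -0.67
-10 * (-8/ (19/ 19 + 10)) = 80/ 11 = 7.27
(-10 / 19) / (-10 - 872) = 5 / 8379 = 0.00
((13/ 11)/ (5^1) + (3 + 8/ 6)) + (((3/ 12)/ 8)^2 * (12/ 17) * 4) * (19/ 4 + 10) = 3310613/ 718080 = 4.61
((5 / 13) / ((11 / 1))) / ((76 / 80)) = 100 / 2717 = 0.04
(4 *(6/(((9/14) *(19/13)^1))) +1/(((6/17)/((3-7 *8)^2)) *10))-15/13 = 12156451/14820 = 820.27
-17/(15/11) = -187/15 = -12.47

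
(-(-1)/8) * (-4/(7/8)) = -4/7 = -0.57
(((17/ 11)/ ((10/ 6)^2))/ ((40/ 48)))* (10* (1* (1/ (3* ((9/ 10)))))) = 136/ 55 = 2.47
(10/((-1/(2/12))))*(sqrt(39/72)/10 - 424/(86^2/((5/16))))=1325/44376 - sqrt(78)/72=-0.09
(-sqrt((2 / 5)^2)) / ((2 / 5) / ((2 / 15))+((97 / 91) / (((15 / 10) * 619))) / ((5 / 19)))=-337974 / 2538491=-0.13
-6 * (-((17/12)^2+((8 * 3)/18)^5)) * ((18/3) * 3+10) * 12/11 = 338618/297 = 1140.13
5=5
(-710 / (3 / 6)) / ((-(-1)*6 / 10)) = -7100 / 3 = -2366.67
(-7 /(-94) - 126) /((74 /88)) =-260414 /1739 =-149.75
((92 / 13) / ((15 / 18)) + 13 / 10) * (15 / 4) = 3819 / 104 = 36.72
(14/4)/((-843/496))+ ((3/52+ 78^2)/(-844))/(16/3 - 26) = -3923650957/2293850208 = -1.71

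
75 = 75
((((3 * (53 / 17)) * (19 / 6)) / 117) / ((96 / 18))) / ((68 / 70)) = 35245 / 721344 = 0.05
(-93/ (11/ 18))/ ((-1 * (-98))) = -837/ 539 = -1.55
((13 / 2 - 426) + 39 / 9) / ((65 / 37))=-92167 / 390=-236.33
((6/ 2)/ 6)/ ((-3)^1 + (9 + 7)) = 1/ 26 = 0.04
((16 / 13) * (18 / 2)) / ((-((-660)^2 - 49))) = -144 / 5662163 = -0.00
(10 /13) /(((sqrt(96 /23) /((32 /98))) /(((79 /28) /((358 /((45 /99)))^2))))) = 9875 * sqrt(138) /207448429188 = 0.00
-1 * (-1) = 1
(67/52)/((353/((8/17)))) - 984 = -76764658/78013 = -984.00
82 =82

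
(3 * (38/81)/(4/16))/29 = 152/783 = 0.19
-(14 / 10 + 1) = -12 / 5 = -2.40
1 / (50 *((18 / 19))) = 19 / 900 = 0.02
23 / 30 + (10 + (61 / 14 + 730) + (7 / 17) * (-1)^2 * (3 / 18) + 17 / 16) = 7104347 / 9520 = 746.25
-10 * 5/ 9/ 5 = -10/ 9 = -1.11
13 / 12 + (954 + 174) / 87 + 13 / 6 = 1881 / 116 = 16.22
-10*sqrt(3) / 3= -5.77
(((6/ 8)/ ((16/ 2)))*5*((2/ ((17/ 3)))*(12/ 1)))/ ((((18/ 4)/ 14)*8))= 0.77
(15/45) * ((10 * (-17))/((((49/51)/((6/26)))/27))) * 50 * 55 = -643747500/637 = -1010592.62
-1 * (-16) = 16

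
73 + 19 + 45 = 137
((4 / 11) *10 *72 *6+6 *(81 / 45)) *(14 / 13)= 1217916 / 715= 1703.38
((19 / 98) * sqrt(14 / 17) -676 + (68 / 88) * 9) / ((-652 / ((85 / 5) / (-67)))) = -250223 / 961048 + 19 * sqrt(238) / 4281032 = -0.26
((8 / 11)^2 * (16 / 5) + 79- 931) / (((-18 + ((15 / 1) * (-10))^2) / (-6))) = 514436 / 2266935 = 0.23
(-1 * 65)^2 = 4225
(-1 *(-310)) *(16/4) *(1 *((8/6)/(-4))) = -1240/3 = -413.33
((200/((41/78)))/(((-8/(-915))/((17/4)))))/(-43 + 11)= -15166125/2624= -5779.77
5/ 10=0.50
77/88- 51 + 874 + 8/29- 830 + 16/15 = -16643/3480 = -4.78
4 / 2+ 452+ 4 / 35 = 15894 / 35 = 454.11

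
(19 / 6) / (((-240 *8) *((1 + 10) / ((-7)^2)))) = -931 / 126720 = -0.01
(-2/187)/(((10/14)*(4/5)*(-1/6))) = 21/187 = 0.11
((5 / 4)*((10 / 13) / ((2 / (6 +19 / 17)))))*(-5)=-15125 / 884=-17.11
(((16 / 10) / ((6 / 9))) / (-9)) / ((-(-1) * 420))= -1 / 1575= -0.00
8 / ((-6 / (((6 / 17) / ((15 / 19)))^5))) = -0.02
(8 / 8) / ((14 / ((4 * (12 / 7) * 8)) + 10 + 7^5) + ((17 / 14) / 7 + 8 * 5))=9408 / 158594689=0.00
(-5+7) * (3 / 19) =6 / 19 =0.32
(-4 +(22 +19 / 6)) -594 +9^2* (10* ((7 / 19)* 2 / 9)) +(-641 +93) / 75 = -488133 / 950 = -513.82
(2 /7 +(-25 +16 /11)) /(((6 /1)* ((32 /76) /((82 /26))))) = -465063 /16016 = -29.04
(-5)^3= -125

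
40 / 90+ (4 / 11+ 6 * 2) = 1268 / 99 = 12.81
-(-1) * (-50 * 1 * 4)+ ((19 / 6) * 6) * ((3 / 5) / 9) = -2981 / 15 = -198.73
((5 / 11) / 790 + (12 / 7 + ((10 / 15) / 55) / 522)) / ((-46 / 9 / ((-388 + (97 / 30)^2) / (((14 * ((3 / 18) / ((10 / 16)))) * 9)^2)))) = 27754044272041 / 247352306826240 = 0.11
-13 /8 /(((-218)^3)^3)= 13 /8896074872595699257344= 0.00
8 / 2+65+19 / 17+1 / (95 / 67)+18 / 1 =143449 / 1615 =88.82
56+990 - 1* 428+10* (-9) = 528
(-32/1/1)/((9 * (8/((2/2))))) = -4/9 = -0.44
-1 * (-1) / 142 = 1 / 142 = 0.01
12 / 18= 2 / 3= 0.67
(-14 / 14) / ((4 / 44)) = -11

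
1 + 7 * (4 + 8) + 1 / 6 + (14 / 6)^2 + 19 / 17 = 28069 / 306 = 91.73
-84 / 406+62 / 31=52 / 29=1.79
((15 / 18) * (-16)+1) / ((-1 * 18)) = 37 / 54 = 0.69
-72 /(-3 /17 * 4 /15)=1530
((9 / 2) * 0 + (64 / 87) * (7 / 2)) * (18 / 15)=448 / 145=3.09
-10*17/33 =-170/33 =-5.15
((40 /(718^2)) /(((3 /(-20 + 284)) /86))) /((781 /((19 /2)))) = 65360 /9150551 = 0.01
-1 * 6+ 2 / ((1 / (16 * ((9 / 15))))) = 66 / 5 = 13.20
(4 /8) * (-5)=-2.50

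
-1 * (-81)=81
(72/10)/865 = 36/4325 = 0.01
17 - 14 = 3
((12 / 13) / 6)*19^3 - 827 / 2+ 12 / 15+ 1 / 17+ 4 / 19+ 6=27243117 / 41990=648.80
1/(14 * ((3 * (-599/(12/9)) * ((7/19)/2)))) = -76/264159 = -0.00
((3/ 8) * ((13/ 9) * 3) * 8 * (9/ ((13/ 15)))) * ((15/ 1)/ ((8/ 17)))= 34425/ 8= 4303.12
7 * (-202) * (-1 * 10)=14140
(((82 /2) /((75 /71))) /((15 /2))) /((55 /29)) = 168838 /61875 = 2.73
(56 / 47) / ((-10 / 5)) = -28 / 47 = -0.60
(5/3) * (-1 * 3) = -5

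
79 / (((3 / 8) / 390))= 82160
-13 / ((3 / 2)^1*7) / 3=-26 / 63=-0.41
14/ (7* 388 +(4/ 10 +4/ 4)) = 10/ 1941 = 0.01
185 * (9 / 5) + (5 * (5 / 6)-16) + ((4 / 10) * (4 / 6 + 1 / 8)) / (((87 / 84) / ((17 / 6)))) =322.03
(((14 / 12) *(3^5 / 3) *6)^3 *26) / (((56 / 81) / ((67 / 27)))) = 68044111317 / 4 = 17011027829.25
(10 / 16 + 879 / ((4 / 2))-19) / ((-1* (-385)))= 3369 / 3080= 1.09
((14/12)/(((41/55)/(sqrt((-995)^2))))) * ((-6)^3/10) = -1379070/41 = -33635.85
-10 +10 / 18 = -85 / 9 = -9.44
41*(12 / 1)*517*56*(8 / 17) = 113955072 / 17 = 6703239.53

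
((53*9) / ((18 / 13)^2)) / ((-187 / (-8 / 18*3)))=8957 / 5049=1.77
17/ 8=2.12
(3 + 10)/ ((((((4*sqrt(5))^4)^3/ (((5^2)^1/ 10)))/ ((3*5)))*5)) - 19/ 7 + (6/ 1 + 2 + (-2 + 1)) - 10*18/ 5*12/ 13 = -276194918396451/ 9542041600000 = -28.95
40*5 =200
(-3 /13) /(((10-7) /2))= -2 /13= -0.15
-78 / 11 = -7.09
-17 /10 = -1.70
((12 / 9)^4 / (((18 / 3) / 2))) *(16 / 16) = 256 / 243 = 1.05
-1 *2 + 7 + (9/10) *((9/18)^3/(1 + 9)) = 5.01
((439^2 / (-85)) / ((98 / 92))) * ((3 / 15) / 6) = -4432583 / 62475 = -70.95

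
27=27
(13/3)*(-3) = -13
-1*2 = -2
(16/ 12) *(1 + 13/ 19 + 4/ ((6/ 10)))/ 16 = 119/ 171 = 0.70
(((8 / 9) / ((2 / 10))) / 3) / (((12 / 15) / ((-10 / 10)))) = -50 / 27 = -1.85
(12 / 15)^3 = 64 / 125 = 0.51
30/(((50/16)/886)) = 42528/5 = 8505.60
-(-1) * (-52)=-52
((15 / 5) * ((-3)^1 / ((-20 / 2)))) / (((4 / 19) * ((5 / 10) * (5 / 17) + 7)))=323 / 540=0.60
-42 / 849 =-0.05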